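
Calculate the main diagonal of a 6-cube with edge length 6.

d = √(6² + 6² + ... + 6²) [6 terms] = √(6·6²) = 6√6 ≈ 14.6969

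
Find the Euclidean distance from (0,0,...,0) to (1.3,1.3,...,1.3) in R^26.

d = √(1.3² + 1.3² + ... + 1.3²) [26 terms] = √(26·1.3²) = 1.3√26 ≈ 6.62873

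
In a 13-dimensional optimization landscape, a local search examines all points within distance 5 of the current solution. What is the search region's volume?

Volume = π^{13/2}·(5)^13/Γ(15/2) = 31250000000·π^6/27027 ≈ 1.11161e+09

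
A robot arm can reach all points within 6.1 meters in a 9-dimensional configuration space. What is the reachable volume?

The n-ball volume is π^(n/2)·r^n/Γ(n/2+1). With n=9, r=6.1: V ≈ 3.85732e+07.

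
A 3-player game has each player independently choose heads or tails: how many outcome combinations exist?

Number of vertices = 2^3 = 8.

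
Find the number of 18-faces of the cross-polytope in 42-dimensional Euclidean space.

Each 18-face is the convex hull of 19 vertices, one chosen as ±e_i from each of 19 distinct axes: 2^19·C(42,19) = 234238934148710400.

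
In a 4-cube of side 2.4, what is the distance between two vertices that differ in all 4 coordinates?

Diagonal = √4 · 2.4 = 4.8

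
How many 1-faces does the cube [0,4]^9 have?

The 9-cube has n·2^(n-1) = 9·2^8 = 9·256 = 2304 edges.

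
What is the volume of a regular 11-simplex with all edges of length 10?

Volume = 10^11 · √(12/2^11) / 11! ≈ 191.765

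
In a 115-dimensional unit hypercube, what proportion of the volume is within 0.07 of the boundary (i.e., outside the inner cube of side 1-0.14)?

Shell fraction = 1 - (1-0.14)^115 ≈ 0.9999999707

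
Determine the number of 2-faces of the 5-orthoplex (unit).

Each 2-face is the convex hull of 3 vertices, one chosen as ±e_i from each of 3 distinct axes: 2^3·C(5,3) = 80.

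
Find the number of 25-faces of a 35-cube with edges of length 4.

Choose 25 of 35 axes to span the face (C(35,25) = 183579396 ways), then fix each of the remaining 10 coordinates at one of its two extreme values (2^10 = 1024 ways): 183579396·1024 = 187985301504.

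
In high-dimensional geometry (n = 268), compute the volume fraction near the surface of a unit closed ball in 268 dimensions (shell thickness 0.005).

1 - (1-0.005)^268 ≈ 0.739033 ≈ 73.90%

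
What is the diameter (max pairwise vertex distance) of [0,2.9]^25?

||(2.9,2.9,...,2.9)|| = √(25)·2.9 = 14.5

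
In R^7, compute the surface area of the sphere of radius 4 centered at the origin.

|∂B_7(4)| = 65536·π^3/15 ≈ 135468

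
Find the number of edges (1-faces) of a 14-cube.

f_1(14-cube) = (14 choose 1) · 2^13 = 114688.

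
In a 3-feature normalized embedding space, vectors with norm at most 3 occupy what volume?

The n-ball volume is π^(n/2)·r^n/Γ(n/2+1). With n=3, r=3: V = 36·π ≈ 113.097.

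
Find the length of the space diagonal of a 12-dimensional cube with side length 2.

||(2,2,...,2)|| = √(12)·2 ≈ 6.9282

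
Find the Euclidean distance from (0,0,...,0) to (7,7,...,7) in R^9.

d = √(7² + 7² + ... + 7²) [9 terms] = √(9·7²) = 7√9 = 21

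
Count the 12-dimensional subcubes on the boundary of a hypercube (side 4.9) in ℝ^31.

An n-cube has C(n,k)·2^(n-k) k-faces. Here C(31,12)·2^19 = 141120525·524288 = 73987797811200.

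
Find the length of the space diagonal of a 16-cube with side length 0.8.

Diagonal = √16 · 0.8 = 3.2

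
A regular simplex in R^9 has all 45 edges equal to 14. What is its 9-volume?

Volume = 14^9 · √(10/2^9) / 9! ≈ 7957.09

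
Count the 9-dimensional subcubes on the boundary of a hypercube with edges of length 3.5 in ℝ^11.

Number of 9-faces = C(11,9) · 2^(11-9) = 55 · 4 = 220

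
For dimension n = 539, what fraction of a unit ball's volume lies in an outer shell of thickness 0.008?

1 - (1-0.008)^539 ≈ 0.986824 ≈ 98.68%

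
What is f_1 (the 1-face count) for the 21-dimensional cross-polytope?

f_1(21-orthoplex) = 2^2 · (21 choose 2) = 840.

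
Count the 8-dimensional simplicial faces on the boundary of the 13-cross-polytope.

An n-cross-polytope has 2^(k+1)·C(n,k+1) k-faces. Here 2^9·C(13,9) = 512·715 = 366080.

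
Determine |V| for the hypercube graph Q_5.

The 5-cube has 2^5 = 32 vertices.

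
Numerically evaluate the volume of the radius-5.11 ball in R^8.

The n-ball volume is π^(n/2)·r^n/Γ(n/2+1). With n=8, r=5.11: V ≈ 1.88693e+06.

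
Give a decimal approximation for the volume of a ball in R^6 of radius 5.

V = 15625·π^3/6 ≈ 80745.5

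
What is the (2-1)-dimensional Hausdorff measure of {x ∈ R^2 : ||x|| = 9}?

S_2(9) = 2·π^(2/2)·(9)^1 / Γ(2/2) = 2πr = 2π·9 ≈ 56.5487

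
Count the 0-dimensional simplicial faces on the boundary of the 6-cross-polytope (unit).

f_0(6-orthoplex) = 2^1 · (6 choose 1) = 12.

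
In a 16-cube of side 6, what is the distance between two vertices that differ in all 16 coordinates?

d = √(6² + 6² + ... + 6²) [16 terms] = √(16·6²) = 6√16 = 24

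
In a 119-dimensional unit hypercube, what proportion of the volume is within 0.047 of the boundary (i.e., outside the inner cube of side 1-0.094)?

Shell fraction = 1 - (1-0.094)^119 ≈ 0.999992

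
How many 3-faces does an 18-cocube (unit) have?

Each 3-face is the convex hull of 4 vertices, one chosen as ±e_i from each of 4 distinct axes: 2^4·C(18,4) = 48960.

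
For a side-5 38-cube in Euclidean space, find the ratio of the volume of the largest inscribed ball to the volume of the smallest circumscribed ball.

Volume scales as r^n, and r_in/r_out = 1/√38, giving (1/√38)^38 ≈ 9.64077e-31.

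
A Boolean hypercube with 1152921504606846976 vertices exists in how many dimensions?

2^n = 1152921504606846976 ⇒ n = log_2(1152921504606846976) = 60.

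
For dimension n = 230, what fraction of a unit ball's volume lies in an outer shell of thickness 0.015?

1 - (1-0.015)^230 ≈ 0.969073 ≈ 96.91%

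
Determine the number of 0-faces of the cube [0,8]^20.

Choose 0 of 20 axes to span the face (C(20,0) = 1 way), then fix each of the remaining 20 coordinates at one of its two extreme values (2^20 = 1048576 ways): 1·1048576 = 1048576.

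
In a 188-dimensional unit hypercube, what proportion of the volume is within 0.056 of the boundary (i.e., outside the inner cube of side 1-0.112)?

The inner cube has side 1-2·0.056 = 0.888 and volume (0.888)^188 ≈ 2.003e-10, so the shell holds 1 - 2.003e-10 of the volume.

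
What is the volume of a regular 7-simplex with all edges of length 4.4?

V = (4.4^7 / 7!) · √((7+1) / 2^7) ≈ 1.58372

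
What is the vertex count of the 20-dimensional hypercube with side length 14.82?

Each vertex is a binary string of length 20, so there are 2^20 = 1048576.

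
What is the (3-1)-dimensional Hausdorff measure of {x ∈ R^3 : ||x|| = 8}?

|∂B_3(8)| = 4πr² = 4π·(8)² ≈ 804.248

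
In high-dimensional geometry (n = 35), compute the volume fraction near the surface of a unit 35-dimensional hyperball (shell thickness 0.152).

1 - (1-0.152)^35 ≈ 0.996882 ≈ 99.69%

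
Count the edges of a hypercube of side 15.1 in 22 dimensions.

Number of 1-faces = C(22,1)·2^(22-1) = 22·2097152 = 46137344.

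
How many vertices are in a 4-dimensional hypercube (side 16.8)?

Number of 0-faces = C(4,0) · 2^(4-0) = 1 · 16 = 16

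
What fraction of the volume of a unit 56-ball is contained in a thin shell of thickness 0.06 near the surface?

Shell fraction = 1 - (1-0.06)^56 ≈ 0.968728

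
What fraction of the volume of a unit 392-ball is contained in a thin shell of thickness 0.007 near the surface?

Shell fraction = 1 - (1-0.007)^392 ≈ 0.936305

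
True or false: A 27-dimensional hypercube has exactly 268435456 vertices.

False. The 27-cube has 2^27 = 134217728 vertices.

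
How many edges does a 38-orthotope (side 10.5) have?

Number of 1-faces = C(38,1)·2^(38-1) = 38·137438953472 = 5222680231936.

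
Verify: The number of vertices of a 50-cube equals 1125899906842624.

True. The 50-cube has 2^50 = 1125899906842624 vertices.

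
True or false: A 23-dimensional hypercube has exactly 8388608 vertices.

True. The 23-cube has 2^23 = 8388608 vertices.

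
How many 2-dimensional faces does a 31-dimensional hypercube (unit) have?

An n-cube has C(n,k)·2^(n-k) k-faces. Here C(31,2)·2^29 = 465·536870912 = 249644974080.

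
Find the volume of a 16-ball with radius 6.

V = 2448880128·π^8/35 ≈ 6.63894e+11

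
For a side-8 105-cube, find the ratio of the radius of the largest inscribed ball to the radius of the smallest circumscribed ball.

For an n-cube of any side s, the inradius is s/2 and the circumradius is s√n/2, so the ratio is 1/√105 ≈ 0.09759.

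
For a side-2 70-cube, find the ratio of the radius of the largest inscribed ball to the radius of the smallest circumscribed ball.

r_in / r_out = (2/2) / (2√70/2) = 1/√70 ≈ 0.119523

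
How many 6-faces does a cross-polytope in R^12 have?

Number of 6-faces = 2^(6+1) · C(12,6+1) = 128 · 792 = 101376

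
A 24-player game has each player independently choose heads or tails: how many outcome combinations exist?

Each vertex is a binary string of length 24, so there are 2^24 = 16777216.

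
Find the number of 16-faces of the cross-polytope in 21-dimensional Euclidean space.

An n-cross-polytope has 2^(k+1)·C(n,k+1) k-faces. Here 2^17·C(21,17) = 131072·5985 = 784465920.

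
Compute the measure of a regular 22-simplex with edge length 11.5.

V_22 = √(23) · 11.5^22 / (22! · 2^(22/2)) ≈ 0.450941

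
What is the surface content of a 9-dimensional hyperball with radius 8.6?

S = n·V_n(r)/r = 9·V_9(8.6)/8.6 (volume-to-surface relation), giving 8.88276e+08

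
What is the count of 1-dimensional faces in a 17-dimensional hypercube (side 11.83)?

An n-cube has C(n,k)·2^(n-k) k-faces. Here C(17,1)·2^16 = 17·65536 = 1114112.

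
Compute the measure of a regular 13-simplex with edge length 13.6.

Volume = 13.6^13 · √(14/2^13) / 13! ≈ 3614.89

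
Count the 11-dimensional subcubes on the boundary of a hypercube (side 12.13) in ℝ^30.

f_11(30-cube) = (30 choose 11) · 2^19 = 28640437862400.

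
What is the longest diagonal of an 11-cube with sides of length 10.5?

The space diagonal of an n-cube of side s is s√n. Here 10.5·√11 ≈ 34.8246.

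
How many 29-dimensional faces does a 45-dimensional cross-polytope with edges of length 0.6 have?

f_29(45-orthoplex) = 2^30 · (45 choose 30) = 370298578584748425216.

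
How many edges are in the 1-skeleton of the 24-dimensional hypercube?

An n-cube has n·2^(n-1) edges. With n = 24: 24·8388608 = 201326592.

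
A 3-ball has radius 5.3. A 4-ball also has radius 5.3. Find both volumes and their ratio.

V_3(5.3) ≈ 623.615. V_4(5.3) ≈ 3893.8. Ratio V_3/V_4 ≈ 0.1602.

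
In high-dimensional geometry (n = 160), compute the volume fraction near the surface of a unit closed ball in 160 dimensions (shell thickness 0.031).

1 - (1-0.031)^160 ≈ 0.993517 ≈ 99.35%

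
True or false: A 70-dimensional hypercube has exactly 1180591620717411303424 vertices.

True. The 70-cube has 2^70 = 1180591620717411303424 vertices.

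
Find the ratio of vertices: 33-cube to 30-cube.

The 33-cube has 2^33 = 8589934592 vertices. The 30-cube has 2^30 = 1073741824 vertices. Ratio: 8589934592/1073741824 = 8.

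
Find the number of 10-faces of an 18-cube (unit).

f_10(18-cube) = (18 choose 10) · 2^8 = 11202048.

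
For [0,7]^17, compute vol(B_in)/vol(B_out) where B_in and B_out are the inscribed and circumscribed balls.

Volume scales as r^n, and r_in/r_out = 1/√17, giving (1/√17)^17 ≈ 3.47684e-11.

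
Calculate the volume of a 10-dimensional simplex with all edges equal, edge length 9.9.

Volume = 9.9^10 · √(11/2^10) / 10! ≈ 258.306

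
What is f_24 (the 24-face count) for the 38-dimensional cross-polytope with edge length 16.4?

Each 24-face is the convex hull of 25 vertices, one chosen as ±e_i from each of 25 distinct axes: 2^25·C(38,25) = 181695581490511872.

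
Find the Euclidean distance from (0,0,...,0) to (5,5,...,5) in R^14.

The space diagonal of an n-cube of side s is s√n. Here 5·√14 ≈ 18.7083.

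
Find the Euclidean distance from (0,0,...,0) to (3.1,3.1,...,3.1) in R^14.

The space diagonal of an n-cube of side s is s√n. Here 3.1·√14 ≈ 11.5991.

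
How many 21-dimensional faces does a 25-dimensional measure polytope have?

An n-cube has C(n,k)·2^(n-k) k-faces. Here C(25,21)·2^4 = 12650·16 = 202400.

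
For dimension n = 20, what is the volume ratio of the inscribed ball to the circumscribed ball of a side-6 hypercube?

V_in / V_out = (r_in/r_out)^20 = (1/√20)^20 = 20^(-20/2) ≈ 9.76562e-14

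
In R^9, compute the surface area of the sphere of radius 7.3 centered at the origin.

|∂B_9(7.3)| ≈ 2.3941e+08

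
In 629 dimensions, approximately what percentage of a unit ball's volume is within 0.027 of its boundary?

1 - (1-0.027)^629 ≈ 0.9999999667 ≈ 99.999997%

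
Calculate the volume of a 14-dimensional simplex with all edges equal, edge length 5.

Volume = 5^14 · √(15/2^14) / 14! ≈ 0.0021184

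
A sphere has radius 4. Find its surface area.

S = n·V_n(r)/r = 3·V_3(4)/4 (volume-to-surface relation), giving 4πr² = 4π·(4)² ≈ 201.062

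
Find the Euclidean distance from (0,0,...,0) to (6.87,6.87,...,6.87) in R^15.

The space diagonal of an n-cube of side s is s√n. Here 6.87·√15 ≈ 26.6074.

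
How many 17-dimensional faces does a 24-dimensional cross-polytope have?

Each 17-face is the convex hull of 18 vertices, one chosen as ±e_i from each of 18 distinct axes: 2^18·C(24,18) = 35283533824.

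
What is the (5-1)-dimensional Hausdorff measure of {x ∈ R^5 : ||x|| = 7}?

|∂B_5(7)| = 19208·π^2/3 ≈ 63191.8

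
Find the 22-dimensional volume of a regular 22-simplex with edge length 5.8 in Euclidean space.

For a regular n-simplex with edge a, V = (a^n / n!)·√((n+1)/2^n). With a=5.8, n=22: V ≈ 1.30072e-07.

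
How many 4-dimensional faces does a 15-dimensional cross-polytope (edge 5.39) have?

Number of 4-faces = 2^(4+1) · C(15,4+1) = 32 · 3003 = 96096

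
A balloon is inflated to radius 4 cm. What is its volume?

V_3(4) = π^(3/2) · (4)^3 / Γ(3/2 + 1) = 256·π/3 ≈ 268.083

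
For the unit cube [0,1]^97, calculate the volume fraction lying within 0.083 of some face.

1 - (1 - 2·0.083)^97 = 1 - 0.834^97 ≈ 0.9999999775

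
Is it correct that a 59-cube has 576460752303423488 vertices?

True. The 59-cube has 2^59 = 576460752303423488 vertices.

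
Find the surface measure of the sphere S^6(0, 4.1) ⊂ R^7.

S = n·V_n(r)/r = 7·V_7(4.1)/4.1 (volume-to-surface relation), giving 157102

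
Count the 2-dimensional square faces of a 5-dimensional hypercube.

An n-cube has C(n,k)·2^(n-k) k-faces. Here C(5,2)·2^3 = 10·8 = 80.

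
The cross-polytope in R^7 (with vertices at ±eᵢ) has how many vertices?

The 7-dimensional cross-polytope has 2n = 2·7 = 14 vertices.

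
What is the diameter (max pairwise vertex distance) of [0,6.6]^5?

Diagonal = √5 · 6.6 ≈ 14.758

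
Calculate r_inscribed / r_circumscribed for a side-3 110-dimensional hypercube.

r_in / r_out = (3/2) / (3√110/2) = 1/√110 ≈ 0.0953463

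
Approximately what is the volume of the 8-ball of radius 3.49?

V_8(3.49) = π^(8/2) · (3.49)^8 / Γ(8/2 + 1) ≈ 89328.8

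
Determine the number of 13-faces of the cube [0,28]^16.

Number of 13-faces = C(16,13) · 2^(16-13) = 560 · 8 = 4480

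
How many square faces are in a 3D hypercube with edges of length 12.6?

Number of 2-faces = C(3,2) · 2^(3-2) = 3 · 2 = 6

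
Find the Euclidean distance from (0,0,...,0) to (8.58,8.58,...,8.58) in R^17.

The space diagonal of an n-cube of side s is s√n. Here 8.58·√17 ≈ 35.3762.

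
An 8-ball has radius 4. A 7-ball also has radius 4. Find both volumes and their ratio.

V_8(4) ≈ 265992. V_7(4) ≈ 77410.6. Ratio V_8/V_7 ≈ 3.436.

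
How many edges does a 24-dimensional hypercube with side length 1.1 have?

Number of 1-faces = C(24,1)·2^(24-1) = 24·8388608 = 201326592.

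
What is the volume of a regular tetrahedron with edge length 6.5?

Volume = (√2/12) · 6.5³ = 32.3649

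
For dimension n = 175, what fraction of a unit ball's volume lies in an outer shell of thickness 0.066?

1 - (1-0.066)^175 ≈ 0.999994 ≈ 99.999353%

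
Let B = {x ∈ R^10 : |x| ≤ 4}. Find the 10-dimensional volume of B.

V_10(4) = π^(10/2) · (4)^10 / Γ(10/2 + 1) = 131072·π^5/15 ≈ 2.67404e+06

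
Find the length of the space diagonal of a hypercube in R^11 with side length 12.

The space diagonal of an n-cube of side s is s√n. Here 12·√11 ≈ 39.7995.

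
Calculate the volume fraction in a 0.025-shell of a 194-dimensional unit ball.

Shell fraction = 1 - (1-0.025)^194 ≈ 0.99264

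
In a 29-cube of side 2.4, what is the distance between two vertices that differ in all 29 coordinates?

Diagonal = √29 · 2.4 ≈ 12.9244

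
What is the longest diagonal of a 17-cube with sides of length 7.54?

Diagonal = √17 · 7.54 ≈ 31.0882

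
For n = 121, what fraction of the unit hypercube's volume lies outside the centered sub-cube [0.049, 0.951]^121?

The inner cube has side 1-2·0.049 = 0.902 and volume (0.902)^121 ≈ 3.802e-06, so the shell holds 0.9999961982 of the volume.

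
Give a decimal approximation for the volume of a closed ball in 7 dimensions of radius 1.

The n-ball volume is π^(n/2)·r^n/Γ(n/2+1). With n=7, r=1: V = 16·π^3/105 ≈ 4.72477.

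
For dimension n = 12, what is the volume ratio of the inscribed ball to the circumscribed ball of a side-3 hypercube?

Volume scales as r^n, and r_in/r_out = 1/√12, giving (1/√12)^12 ≈ 3.34898e-07.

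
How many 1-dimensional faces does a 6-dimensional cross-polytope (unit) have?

An n-cross-polytope has 2^(k+1)·C(n,k+1) k-faces. Here 2^2·C(6,2) = 4·15 = 60.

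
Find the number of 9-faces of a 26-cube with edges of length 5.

Number of 9-faces = C(26,9) · 2^(26-9) = 3124550 · 131072 = 409541017600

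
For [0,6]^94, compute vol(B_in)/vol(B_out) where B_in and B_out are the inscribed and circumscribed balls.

V_in/V_out = n^(-n/2) = 94^(-94/2) ≈ 1.83228e-93.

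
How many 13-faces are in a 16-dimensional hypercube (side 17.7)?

Number of 13-faces = C(16,13) · 2^(16-13) = 560 · 8 = 4480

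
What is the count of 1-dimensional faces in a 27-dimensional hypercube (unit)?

Number of 1-faces = C(27,1) · 2^(27-1) = 27 · 67108864 = 1811939328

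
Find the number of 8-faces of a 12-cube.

Choose 8 of 12 axes to span the face (C(12,8) = 495 ways), then fix each of the remaining 4 coordinates at one of its two extreme values (2^4 = 16 ways): 495·16 = 7920.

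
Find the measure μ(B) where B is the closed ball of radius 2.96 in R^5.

V_5(2.96) = π^(5/2) · (2.96)^5 / Γ(5/2 + 1) ≈ 1196.07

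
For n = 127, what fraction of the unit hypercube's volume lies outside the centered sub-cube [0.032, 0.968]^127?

The inner cube has side 1-2·0.032 = 0.936 and volume (0.936)^127 ≈ 0.0002249, so the shell holds 0.999775 of the volume.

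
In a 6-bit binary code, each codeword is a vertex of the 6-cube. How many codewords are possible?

The 6-cube has 2^6 = 64 vertices.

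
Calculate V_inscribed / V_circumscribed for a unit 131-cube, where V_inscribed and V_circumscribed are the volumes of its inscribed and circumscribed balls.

The radii are 1/2 and 1√131/2, so the volume ratio is (1/√131)^131 = 131^{-131/2} ≈ 2.0832e-139.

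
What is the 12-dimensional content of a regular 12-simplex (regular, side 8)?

For a regular n-simplex with edge a, V = (a^n / n!)·√((n+1)/2^n). With a=8, n=12: V ≈ 8.08229.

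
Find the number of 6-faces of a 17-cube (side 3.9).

Choose 6 of 17 axes to span the face (C(17,6) = 12376 ways), then fix each of the remaining 11 coordinates at one of its two extreme values (2^11 = 2048 ways): 12376·2048 = 25346048.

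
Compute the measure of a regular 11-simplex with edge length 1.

V_11 = √(12) · 1^11 / (11! · 2^(11/2)) ≈ 1.91765e-09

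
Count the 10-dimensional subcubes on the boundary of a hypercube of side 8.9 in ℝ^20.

f_10(20-cube) = (20 choose 10) · 2^10 = 189190144.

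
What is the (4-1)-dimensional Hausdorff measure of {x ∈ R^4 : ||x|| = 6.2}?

The surface area of an n-ball is 2π^(n/2) r^(n-1) / Γ(n/2). For n=4, r=6.2: 4704.41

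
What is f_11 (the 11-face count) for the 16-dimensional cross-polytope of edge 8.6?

Each 11-face is the convex hull of 12 vertices, one chosen as ±e_i from each of 12 distinct axes: 2^12·C(16,12) = 7454720.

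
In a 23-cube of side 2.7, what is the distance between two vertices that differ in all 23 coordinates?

Diagonal = √23 · 2.7 ≈ 12.9487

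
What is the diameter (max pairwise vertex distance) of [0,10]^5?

d = √(10² + 10² + ... + 10²) [5 terms] = √(5·10²) = 10√5 ≈ 22.3607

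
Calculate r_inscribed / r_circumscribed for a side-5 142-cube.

r_in / r_out = (5/2) / (5√142/2) = 1/√142 ≈ 0.0839181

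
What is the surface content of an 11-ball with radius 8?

S_11(8) = 2·π^(11/2)·(8)^10 / Γ(11/2) = 68719476736·π^5/945 ≈ 2.22535e+10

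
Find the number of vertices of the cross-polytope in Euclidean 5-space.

f_0(5-orthoplex) = 2^1 · (5 choose 1) = 10.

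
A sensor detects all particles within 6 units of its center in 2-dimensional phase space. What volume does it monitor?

Volume = π^{2/2}·(6)^2/Γ(2) = 36·π ≈ 113.097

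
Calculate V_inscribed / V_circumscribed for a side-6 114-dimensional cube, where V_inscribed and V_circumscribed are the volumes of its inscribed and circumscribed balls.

The radii are 6/2 and 6√114/2, so the volume ratio is (1/√114)^114 = 114^{-114/2} ≈ 5.70721e-118.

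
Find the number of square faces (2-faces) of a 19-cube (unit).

Number of 2-faces = C(19,2) · 2^(19-2) = 171 · 131072 = 22413312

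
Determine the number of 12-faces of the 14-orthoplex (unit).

f_12(14-orthoplex) = 2^13 · (14 choose 13) = 114688.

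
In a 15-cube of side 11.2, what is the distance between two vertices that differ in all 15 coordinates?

The space diagonal of an n-cube of side s is s√n. Here 11.2·√15 ≈ 43.3774.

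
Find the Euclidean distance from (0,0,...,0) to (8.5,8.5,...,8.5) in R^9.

d = √(8.5² + 8.5² + ... + 8.5²) [9 terms] = √(9·8.5²) = 8.5√9 = 25.5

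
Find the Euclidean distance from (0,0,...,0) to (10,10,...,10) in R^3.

d = √(10² + 10² + ... + 10²) [3 terms] = √(3·10²) = 10√3 ≈ 17.3205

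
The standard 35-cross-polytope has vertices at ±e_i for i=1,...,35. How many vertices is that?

The 35-dimensional cross-polytope has 2n = 2·35 = 70 vertices.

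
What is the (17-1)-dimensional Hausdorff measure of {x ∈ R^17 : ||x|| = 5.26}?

|∂B_17(5.26)| ≈ 8.22966e+11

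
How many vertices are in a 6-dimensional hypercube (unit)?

Number of 0-faces = C(6,0) · 2^(6-0) = 1 · 64 = 64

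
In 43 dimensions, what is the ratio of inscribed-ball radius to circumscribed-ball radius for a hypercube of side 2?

r_in = 2/2 (half the side); r_out = 2√43/2 (half the diagonal). Ratio = 1/√43 ≈ 0.152499.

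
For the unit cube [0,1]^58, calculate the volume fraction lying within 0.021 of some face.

Shell fraction = 1 - (1-0.042)^58 ≈ 0.916977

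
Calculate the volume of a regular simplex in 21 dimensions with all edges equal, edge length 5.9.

Volume = 5.9^21 · √(22/2^21) / 21! ≈ 9.77113e-07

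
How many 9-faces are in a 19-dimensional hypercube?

Choose 9 of 19 axes to span the face (C(19,9) = 92378 ways), then fix each of the remaining 10 coordinates at one of its two extreme values (2^10 = 1024 ways): 92378·1024 = 94595072.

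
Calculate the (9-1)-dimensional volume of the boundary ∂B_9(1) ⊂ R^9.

S_9(1) = 2·π^(9/2)·(1)^8 / Γ(9/2) = 32·π^4/105 ≈ 29.6866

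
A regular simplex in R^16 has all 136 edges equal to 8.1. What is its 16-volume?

For a regular n-simplex with edge a, V = (a^n / n!)·√((n+1)/2^n). With a=8.1, n=16: V ≈ 0.264317.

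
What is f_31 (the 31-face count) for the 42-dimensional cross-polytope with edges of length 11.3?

An n-cross-polytope has 2^(k+1)·C(n,k+1) k-faces. Here 2^32·C(42,32) = 4294967296·1471442973 = 6319799446964011008.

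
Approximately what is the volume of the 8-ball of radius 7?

V = 5764801·π^4/24 ≈ 2.33977e+07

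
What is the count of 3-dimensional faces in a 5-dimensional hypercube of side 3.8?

Choose 3 of 5 axes to span the face (C(5,3) = 10 ways), then fix each of the remaining 2 coordinates at one of its two extreme values (2^2 = 4 ways): 10·4 = 40.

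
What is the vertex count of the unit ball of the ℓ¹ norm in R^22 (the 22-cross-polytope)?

The 22-dimensional cross-polytope has 2n = 2·22 = 44 vertices.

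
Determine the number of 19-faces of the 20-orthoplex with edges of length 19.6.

An n-cross-polytope has 2^(k+1)·C(n,k+1) k-faces. Here 2^20·C(20,20) = 1048576·1 = 1048576.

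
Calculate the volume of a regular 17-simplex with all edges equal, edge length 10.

V_17 = √(18) · 10^17 / (17! · 2^(17/2)) ≈ 3.29468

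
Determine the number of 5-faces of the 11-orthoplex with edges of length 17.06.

An n-cross-polytope has 2^(k+1)·C(n,k+1) k-faces. Here 2^6·C(11,6) = 64·462 = 29568.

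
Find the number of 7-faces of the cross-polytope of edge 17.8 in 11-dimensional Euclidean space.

An n-cross-polytope has 2^(k+1)·C(n,k+1) k-faces. Here 2^8·C(11,8) = 256·165 = 42240.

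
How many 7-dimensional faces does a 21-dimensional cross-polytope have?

Number of 7-faces = 2^(7+1) · C(21,7+1) = 256 · 203490 = 52093440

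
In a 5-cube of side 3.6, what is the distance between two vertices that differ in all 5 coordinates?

||(3.6,3.6,...,3.6)|| = √(5)·3.6 ≈ 8.04984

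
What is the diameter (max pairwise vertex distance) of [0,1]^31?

Diagonal = √31 · 1 ≈ 5.56776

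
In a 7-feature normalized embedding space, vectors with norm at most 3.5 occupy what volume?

The n-ball volume is π^(n/2)·r^n/Γ(n/2+1). With n=7, r=3.5: V = 117649·π^3/120 ≈ 30398.8.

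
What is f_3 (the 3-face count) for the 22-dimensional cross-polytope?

An n-cross-polytope has 2^(k+1)·C(n,k+1) k-faces. Here 2^4·C(22,4) = 16·7315 = 117040.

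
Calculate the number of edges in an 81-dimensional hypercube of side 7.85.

Number of 1-faces = C(81,1)·2^(81-1) = 81·1208925819614629174706176 = 97922991388784963151200256.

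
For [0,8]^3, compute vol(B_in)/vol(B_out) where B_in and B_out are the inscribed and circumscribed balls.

The radii are 8/2 and 8√3/2, so the volume ratio is (1/√3)^3 = 3^{-3/2} ≈ 0.19245.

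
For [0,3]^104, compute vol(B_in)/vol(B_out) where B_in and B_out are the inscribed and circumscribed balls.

V_in/V_out = n^(-n/2) = 104^(-104/2) ≈ 1.30097e-105.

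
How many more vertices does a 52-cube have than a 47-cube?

The 52-cube has 2^52 = 4503599627370496 vertices. The 47-cube has 2^47 = 140737488355328 vertices. Difference: 4503599627370496 - 140737488355328 = 4362862139015168.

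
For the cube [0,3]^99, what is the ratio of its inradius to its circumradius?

r_in / r_out = (3/2) / (3√99/2) = 1/√99 ≈ 0.100504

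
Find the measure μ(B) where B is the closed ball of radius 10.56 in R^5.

Volume = π^{5/2}·(10.56)^5/Γ(7/2) ≈ 691223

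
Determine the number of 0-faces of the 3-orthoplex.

Each 0-face is the convex hull of 1 vertex, one chosen as ±e_i from each of 1 distinct axis: 2^1·C(3,1) = 6.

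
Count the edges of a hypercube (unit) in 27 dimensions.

Number of 1-faces = C(27,1)·2^(27-1) = 27·67108864 = 1811939328.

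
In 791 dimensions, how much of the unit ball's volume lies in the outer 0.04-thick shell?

Shell fraction = 1 - (1-0.04)^791 ≈ 1 - 9.474e-15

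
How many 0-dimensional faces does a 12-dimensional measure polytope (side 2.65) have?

Choose 0 of 12 axes to span the face (C(12,0) = 1 way), then fix each of the remaining 12 coordinates at one of its two extreme values (2^12 = 4096 ways): 1·4096 = 4096.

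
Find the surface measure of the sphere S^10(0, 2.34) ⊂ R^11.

The surface area of an n-ball is 2π^(n/2) r^(n-1) / Γ(n/2). For n=11, r=2.34: 102013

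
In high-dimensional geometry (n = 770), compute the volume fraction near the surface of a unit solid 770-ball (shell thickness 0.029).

1 - (1-0.029)^770 ≈ 1 - 1.441e-10 ≈ (100 - 1.44e-08)%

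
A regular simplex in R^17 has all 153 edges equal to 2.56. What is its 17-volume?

Volume = 2.56^17 · √(18/2^17) / 17! ≈ 2.87007e-10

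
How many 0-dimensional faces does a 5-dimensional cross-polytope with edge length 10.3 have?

Each 0-face is the convex hull of 1 vertex, one chosen as ±e_i from each of 1 distinct axis: 2^1·C(5,1) = 10.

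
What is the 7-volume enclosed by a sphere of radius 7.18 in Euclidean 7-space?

The n-ball volume is π^(n/2)·r^n/Γ(n/2+1). With n=7, r=7.18: V ≈ 4.64784e+06.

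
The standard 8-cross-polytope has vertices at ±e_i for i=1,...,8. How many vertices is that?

The 8-dimensional cross-polytope has 2n = 2·8 = 16 vertices.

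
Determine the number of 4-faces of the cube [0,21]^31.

An n-cube has C(n,k)·2^(n-k) k-faces. Here C(31,4)·2^27 = 31465·134217728 = 4223160811520.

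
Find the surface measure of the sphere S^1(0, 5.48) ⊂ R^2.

The surface area of an n-ball is 2π^(n/2) r^(n-1) / Γ(n/2). For n=2, r=5.48: 2πr = 2π·5.48 ≈ 34.4319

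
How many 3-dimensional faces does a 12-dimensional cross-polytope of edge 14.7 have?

An n-cross-polytope has 2^(k+1)·C(n,k+1) k-faces. Here 2^4·C(12,4) = 16·495 = 7920.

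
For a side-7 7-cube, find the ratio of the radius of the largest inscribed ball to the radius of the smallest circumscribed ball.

For an n-cube of any side s, the inradius is s/2 and the circumradius is s√n/2, so the ratio is 1/√7 ≈ 0.377964.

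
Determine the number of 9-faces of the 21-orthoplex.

Number of 9-faces = 2^(9+1) · C(21,9+1) = 1024 · 352716 = 361181184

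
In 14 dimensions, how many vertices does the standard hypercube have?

The 14-cube has 2^14 = 16384 vertices.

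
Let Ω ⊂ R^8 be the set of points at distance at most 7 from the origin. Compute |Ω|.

V = 5764801·π^4/24 ≈ 2.33977e+07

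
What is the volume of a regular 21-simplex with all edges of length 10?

V = (10^21 / 21!) · √((21+1) / 2^21) ≈ 0.0633946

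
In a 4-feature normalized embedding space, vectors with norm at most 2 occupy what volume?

V = 8·π^2 ≈ 78.9568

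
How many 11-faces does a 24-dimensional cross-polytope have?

f_11(24-orthoplex) = 2^12 · (24 choose 12) = 11076222976.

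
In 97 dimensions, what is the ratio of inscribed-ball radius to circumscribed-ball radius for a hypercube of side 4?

Ratio = (s/2)/(s√97/2) = 97^(-1/2) ≈ 0.101535.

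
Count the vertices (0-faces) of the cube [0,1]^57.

Each vertex is a binary string of length 57, so there are 2^57 = 144115188075855872.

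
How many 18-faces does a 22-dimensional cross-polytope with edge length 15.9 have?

Each 18-face is the convex hull of 19 vertices, one chosen as ±e_i from each of 19 distinct axes: 2^19·C(22,19) = 807403520.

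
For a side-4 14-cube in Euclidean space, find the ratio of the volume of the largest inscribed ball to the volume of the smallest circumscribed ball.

The radii are 4/2 and 4√14/2, so the volume ratio is (1/√14)^14 = 14^{-14/2} ≈ 9.48645e-09.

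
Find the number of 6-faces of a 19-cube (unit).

An n-cube has C(n,k)·2^(n-k) k-faces. Here C(19,6)·2^13 = 27132·8192 = 222265344.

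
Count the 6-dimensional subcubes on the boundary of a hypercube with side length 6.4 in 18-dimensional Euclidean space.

An n-cube has C(n,k)·2^(n-k) k-faces. Here C(18,6)·2^12 = 18564·4096 = 76038144.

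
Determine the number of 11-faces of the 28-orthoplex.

An n-cross-polytope has 2^(k+1)·C(n,k+1) k-faces. Here 2^12·C(28,12) = 4096·30421755 = 124607508480.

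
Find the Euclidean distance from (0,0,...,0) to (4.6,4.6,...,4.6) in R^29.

d = √(4.6² + 4.6² + ... + 4.6²) [29 terms] = √(29·4.6²) = 4.6√29 ≈ 24.7718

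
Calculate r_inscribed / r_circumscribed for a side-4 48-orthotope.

r_in = 4/2 (half the side); r_out = 4√48/2 (half the diagonal). Ratio = 1/√48 ≈ 0.144338.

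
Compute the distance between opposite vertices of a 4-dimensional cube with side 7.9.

||(7.9,7.9,...,7.9)|| = √(4)·7.9 = 15.8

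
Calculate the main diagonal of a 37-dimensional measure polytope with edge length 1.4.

Diagonal = √37 · 1.4 ≈ 8.51587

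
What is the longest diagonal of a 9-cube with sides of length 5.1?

d = √(5.1² + 5.1² + ... + 5.1²) [9 terms] = √(9·5.1²) = 5.1√9 = 15.3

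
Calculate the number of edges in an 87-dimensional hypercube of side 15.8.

An n-cube has n·2^(n-1) edges. With n = 87: 87·77371252455336267181195264 = 6731298963614255244763987968.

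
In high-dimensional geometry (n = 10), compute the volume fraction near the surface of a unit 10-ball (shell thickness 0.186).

1 - (1-0.186)^10 ≈ 0.872284 ≈ 87.23%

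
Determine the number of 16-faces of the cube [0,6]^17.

Number of 16-faces = C(17,16) · 2^(17-16) = 17 · 2 = 34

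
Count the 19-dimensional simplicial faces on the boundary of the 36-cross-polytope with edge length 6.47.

Each 19-face is the convex hull of 20 vertices, one chosen as ±e_i from each of 20 distinct axes: 2^20·C(36,20) = 7662859305615360.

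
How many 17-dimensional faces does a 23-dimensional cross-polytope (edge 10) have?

Number of 17-faces = 2^(17+1) · C(23,17+1) = 262144 · 33649 = 8820883456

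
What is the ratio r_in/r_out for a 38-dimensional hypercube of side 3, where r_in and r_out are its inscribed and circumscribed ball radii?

r_in = 3/2 (half the side); r_out = 3√38/2 (half the diagonal). Ratio = 1/√38 ≈ 0.162221.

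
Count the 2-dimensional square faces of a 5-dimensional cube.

Number of 2-faces = C(5,2) · 2^(5-2) = 10 · 8 = 80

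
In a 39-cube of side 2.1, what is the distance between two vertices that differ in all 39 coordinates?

d = √(2.1² + 2.1² + ... + 2.1²) [39 terms] = √(39·2.1²) = 2.1√39 ≈ 13.1145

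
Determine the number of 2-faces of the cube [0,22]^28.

Choose 2 of 28 axes to span the face (C(28,2) = 378 ways), then fix each of the remaining 26 coordinates at one of its two extreme values (2^26 = 67108864 ways): 378·67108864 = 25367150592.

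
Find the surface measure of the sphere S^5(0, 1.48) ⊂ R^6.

S_6(1.48) = 2·π^(6/2)·(1.48)^5 / Γ(6/2) ≈ 220.17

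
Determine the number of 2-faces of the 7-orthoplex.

Number of 2-faces = 2^(2+1) · C(7,2+1) = 8 · 35 = 280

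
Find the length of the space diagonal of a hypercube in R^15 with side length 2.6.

d = √(2.6² + 2.6² + ... + 2.6²) [15 terms] = √(15·2.6²) = 2.6√15 ≈ 10.0698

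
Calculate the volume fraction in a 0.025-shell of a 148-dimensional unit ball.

1 - (1-0.025)^148 ≈ 0.976412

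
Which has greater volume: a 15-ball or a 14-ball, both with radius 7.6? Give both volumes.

V_15(7.6) ≈ 6.21776e+12. V_14(7.6) ≈ 1.28531e+12. The 15-ball is larger.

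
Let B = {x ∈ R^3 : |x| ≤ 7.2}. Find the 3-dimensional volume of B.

The n-ball volume is π^(n/2)·r^n/Γ(n/2+1). With n=3, r=7.2: V ≈ 1563.46.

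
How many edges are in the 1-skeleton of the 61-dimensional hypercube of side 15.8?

Each of the 2^61 = 2305843009213693952 vertices has degree 61; total edges = 61·2^61/2 = 70328211781017665536.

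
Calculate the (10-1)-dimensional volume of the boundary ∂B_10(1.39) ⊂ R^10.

The surface area of an n-ball is 2π^(n/2) r^(n-1) / Γ(n/2). For n=10, r=1.39: 493.971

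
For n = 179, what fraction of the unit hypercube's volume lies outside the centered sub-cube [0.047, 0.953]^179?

Shell fraction = 1 - (1-0.094)^179 ≈ 0.9999999788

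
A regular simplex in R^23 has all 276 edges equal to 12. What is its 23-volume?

Volume = 12^23 · √(24/2^23) / 23! ≈ 0.433446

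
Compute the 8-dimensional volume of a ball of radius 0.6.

The n-ball volume is π^(n/2)·r^n/Γ(n/2+1). With n=8, r=0.6: V ≈ 0.0681708.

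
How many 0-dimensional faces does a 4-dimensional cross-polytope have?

Each 0-face is the convex hull of 1 vertex, one chosen as ±e_i from each of 1 distinct axis: 2^1·C(4,1) = 8.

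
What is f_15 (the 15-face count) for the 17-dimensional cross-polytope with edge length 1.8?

Each 15-face is the convex hull of 16 vertices, one chosen as ±e_i from each of 16 distinct axes: 2^16·C(17,16) = 1114112.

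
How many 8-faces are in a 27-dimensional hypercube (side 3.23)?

An n-cube has C(n,k)·2^(n-k) k-faces. Here C(27,8)·2^19 = 2220075·524288 = 1163958681600.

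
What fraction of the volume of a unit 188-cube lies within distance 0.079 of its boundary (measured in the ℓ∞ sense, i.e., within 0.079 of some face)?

1 - (1 - 2·0.079)^188 = 1 - 0.842^188 ≈ 1 - 9.092e-15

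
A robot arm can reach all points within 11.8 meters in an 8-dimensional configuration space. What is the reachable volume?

The n-ball volume is π^(n/2)·r^n/Γ(n/2+1). With n=8, r=11.8: V ≈ 1.52561e+09.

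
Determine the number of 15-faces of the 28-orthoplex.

Number of 15-faces = 2^(15+1) · C(28,15+1) = 65536 · 30421755 = 1993720135680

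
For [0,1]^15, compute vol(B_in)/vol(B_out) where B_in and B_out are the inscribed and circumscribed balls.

The radii are 1/2 and 1√15/2, so the volume ratio is (1/√15)^15 = 15^{-15/2} ≈ 1.51118e-09.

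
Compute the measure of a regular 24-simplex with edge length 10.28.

V = (10.28^24 / 24!) · √((24+1) / 2^24) ≈ 0.00381715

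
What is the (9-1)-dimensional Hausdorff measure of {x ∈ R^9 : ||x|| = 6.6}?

S_9(6.6) = 2·π^(9/2)·(6.6)^8 / Γ(9/2) ≈ 1.06884e+08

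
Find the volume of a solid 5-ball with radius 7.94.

The n-ball volume is π^(n/2)·r^n/Γ(n/2+1). With n=5, r=7.94: V ≈ 166112.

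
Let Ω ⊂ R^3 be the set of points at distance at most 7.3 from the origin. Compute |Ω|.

Volume = π^{3/2}·(7.3)^3/Γ(5/2) ≈ 1629.51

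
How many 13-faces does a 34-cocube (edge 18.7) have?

Each 13-face is the convex hull of 14 vertices, one chosen as ±e_i from each of 14 distinct axes: 2^14·C(34,14) = 22806128885760.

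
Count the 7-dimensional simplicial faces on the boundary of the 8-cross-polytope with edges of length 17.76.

Number of 7-faces = 2^(7+1) · C(8,7+1) = 256 · 1 = 256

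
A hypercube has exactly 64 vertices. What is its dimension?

2^n = 64 ⇒ n = log_2(64) = 6.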